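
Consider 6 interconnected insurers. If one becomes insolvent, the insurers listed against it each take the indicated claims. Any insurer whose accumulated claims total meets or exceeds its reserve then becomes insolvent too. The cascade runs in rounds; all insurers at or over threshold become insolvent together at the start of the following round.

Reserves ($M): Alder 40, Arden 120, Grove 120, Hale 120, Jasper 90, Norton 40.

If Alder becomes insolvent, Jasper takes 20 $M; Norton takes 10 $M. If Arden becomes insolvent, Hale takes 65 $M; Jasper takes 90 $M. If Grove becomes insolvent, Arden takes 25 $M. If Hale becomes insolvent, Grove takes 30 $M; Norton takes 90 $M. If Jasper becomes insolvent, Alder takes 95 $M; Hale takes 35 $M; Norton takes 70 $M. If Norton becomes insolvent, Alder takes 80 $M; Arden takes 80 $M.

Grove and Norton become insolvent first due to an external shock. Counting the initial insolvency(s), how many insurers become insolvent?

Round 1 — Grove, Norton become insolvent (initial).
  Alder: +80 → 80 ≥ 40
  Arden: +25+80 → 105 < 120
Round 2 — Alder becomes insolvent.
  Jasper: +20 → 20 < 90
No further insolvencies.

3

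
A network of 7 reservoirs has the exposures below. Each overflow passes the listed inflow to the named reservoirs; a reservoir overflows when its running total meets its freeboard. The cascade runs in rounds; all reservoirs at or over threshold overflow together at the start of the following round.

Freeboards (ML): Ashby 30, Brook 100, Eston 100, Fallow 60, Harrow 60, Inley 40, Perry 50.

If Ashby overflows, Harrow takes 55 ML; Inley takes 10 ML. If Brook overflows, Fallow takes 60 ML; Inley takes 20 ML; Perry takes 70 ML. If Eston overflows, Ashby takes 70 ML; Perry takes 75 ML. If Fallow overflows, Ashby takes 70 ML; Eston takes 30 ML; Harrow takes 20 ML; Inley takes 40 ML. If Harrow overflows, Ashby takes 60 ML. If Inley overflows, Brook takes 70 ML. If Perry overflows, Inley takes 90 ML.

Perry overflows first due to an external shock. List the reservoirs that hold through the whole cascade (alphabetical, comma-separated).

Ashby, Brook, Eston, Fallow, Harrow

Round 1 — Perry overflows (initial).
  Inley: +90 → 90 ≥ 40
Round 2 — Inley overflows.
  Brook: +70 → 70 < 100
No further overflows.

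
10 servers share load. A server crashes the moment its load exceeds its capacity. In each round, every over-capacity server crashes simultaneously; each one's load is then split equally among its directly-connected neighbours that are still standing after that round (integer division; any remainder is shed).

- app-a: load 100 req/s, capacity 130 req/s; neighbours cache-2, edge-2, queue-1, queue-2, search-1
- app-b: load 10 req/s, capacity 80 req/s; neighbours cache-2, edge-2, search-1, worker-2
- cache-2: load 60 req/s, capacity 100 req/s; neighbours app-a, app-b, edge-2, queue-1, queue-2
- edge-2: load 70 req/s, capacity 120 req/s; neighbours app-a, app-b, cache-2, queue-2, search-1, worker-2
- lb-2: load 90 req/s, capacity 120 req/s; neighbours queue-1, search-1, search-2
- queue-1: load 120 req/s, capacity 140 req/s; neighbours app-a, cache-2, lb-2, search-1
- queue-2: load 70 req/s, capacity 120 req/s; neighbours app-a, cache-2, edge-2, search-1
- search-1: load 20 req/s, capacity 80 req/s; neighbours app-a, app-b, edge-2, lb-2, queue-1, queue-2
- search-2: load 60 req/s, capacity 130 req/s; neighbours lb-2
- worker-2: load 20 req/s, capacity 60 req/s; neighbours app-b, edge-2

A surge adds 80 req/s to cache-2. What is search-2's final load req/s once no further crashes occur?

129

Round 1 — cache-2 at 140 > 100. cache-2 crashes.
  cache-2 sheds 140 req/s to app-a, app-b, edge-2, queue-1, queue-2: 28 each.
    app-a: 100+28 = 128 ≤ 130
    app-b: 10+28 = 38 ≤ 80
    edge-2: 70+28 = 98 ≤ 120
    queue-1: 120+28 = 148 > 140
    queue-2: 70+28 = 98 ≤ 120
Round 2 — queue-1 crashes.
  queue-1 sheds 148 req/s to app-a, lb-2, search-1: 49 each (1 lost).
    app-a: 128+49 = 177 > 130
    lb-2: 90+49 = 139 > 120
    search-1: 20+49 = 69 ≤ 80
Round 3 — app-a, lb-2 crash.
  app-a sheds 177 req/s to edge-2, queue-2, search-1: 59 each.
    edge-2: 98+59 = 157 > 120
    queue-2: 98+59 = 157 > 120
    search-1: 69+59 = 128 > 80
  lb-2 sheds 139 req/s to search-1, search-2: 69 each (1 lost).
    search-1: 128+69 = 197 > 80
    search-2: 60+69 = 129 ≤ 130
Round 4 — edge-2, queue-2, search-1 crash.
  edge-2 sheds 157 req/s to app-b, worker-2: 78 each (1 lost).
    app-b: 38+78 = 116 > 80
    worker-2: 20+78 = 98 > 60
  queue-2 sheds 157 req/s: no online neighbours, lost.
  search-1 sheds 197 req/s to app-b: 197 each.
    app-b: 116+197 = 313 > 80
Round 5 — app-b, worker-2 crash.
  app-b sheds 313 req/s: no online neighbours, lost.
  worker-2 sheds 98 req/s: no online neighbours, lost.
No further crashes.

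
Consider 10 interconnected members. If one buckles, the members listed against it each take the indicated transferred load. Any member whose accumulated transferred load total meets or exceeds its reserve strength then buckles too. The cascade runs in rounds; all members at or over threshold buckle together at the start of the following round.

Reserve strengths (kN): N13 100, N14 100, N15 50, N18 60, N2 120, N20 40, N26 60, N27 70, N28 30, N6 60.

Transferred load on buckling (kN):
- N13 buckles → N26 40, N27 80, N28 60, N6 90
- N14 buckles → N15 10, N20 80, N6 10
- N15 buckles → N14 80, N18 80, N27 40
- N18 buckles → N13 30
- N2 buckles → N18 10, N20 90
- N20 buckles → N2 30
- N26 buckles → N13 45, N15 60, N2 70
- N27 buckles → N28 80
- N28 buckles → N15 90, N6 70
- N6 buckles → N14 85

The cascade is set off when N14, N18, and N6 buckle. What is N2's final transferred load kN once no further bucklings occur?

30

Round 1 — N14, N18, N6 buckle (initial).
  N13: +30 → 30 < 100
  N15: +10 → 10 < 50
  N20: +80 → 80 ≥ 40
Round 2 — N20 buckles.
  N2: +30 → 30 < 120
No further bucklings.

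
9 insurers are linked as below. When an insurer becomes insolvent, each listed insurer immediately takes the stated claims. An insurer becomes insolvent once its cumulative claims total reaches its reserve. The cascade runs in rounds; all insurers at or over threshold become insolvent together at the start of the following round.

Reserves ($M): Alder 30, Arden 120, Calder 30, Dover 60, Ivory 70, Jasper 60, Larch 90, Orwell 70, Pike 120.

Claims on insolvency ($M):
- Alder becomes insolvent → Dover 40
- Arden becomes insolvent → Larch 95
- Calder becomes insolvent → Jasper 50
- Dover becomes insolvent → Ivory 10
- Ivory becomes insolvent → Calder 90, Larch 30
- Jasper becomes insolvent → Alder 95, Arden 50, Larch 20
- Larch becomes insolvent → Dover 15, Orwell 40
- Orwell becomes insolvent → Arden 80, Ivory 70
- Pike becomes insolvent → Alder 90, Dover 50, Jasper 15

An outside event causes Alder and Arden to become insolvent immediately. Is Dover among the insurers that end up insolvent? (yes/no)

no

Round 1 — Alder, Arden become insolvent (initial).
  Dover: +40 → 40 < 60
  Larch: +95 → 95 ≥ 90
Round 2 — Larch becomes insolvent.
  Dover: +15 → 55 < 60
  Orwell: +40 → 40 < 70
No further insolvencies.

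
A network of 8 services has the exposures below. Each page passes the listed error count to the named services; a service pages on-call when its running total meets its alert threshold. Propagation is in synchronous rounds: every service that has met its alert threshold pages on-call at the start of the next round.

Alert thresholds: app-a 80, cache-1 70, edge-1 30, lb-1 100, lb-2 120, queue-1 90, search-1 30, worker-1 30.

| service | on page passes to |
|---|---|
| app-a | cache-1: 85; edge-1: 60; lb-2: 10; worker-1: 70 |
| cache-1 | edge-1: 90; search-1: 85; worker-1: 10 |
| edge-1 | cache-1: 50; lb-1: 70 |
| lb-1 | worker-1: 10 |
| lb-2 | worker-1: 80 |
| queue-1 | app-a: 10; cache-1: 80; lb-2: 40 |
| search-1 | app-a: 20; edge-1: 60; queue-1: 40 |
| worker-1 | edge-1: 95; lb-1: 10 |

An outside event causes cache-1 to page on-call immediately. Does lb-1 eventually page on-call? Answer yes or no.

Round 1 — cache-1 pages on-call (initial).
  edge-1: +90 → 90 ≥ 30
  search-1: +85 → 85 ≥ 30
  worker-1: +10 → 10 < 30
Round 2 — edge-1, search-1 page on-call.
  app-a: +20 → 20 < 80
  lb-1: +70 → 70 < 100
  queue-1: +40 → 40 < 90
No further pages.

no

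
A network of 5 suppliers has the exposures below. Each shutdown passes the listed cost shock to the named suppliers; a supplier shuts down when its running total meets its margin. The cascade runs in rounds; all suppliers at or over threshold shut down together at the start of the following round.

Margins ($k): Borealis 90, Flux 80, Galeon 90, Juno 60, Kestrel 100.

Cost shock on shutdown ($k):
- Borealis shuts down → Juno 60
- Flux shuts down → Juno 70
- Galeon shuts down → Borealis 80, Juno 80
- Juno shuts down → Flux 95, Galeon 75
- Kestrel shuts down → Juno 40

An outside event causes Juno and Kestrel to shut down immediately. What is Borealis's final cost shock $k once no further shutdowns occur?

Round 1 — Juno, Kestrel shut down (initial).
  Flux: +95 → 95 ≥ 80
  Galeon: +75 → 75 < 90
Round 2 — Flux shuts down.
No further shutdowns.

0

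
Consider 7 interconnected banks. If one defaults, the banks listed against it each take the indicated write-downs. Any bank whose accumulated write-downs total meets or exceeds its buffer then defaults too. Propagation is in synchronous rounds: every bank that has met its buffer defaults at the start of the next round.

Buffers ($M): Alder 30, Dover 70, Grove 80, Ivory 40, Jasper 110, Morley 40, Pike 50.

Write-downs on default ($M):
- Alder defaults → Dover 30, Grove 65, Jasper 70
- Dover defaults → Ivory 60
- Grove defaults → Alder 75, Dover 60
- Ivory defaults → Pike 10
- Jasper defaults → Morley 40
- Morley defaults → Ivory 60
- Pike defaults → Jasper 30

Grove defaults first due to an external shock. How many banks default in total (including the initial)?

4

Round 1 — Grove defaults (initial).
  Alder: +75 → 75 ≥ 30
  Dover: +60 → 60 < 70
Round 2 — Alder defaults.
  Dover: +30 → 90 ≥ 70
  Jasper: +70 → 70 < 110
Round 3 — Dover defaults.
  Ivory: +60 → 60 ≥ 40
Round 4 — Ivory defaults.
  Pike: +10 → 10 < 50
No further defaults.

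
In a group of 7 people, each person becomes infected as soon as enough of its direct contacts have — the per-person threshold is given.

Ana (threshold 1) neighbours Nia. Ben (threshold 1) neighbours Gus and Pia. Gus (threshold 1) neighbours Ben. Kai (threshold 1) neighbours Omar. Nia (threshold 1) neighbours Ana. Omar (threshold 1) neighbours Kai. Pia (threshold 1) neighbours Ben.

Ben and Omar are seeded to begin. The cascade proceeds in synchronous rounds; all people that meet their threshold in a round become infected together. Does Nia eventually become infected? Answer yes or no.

no

Round 1 — Ben, Omar become infected (initial).
Round 2 — checking thresholds:
  Gus: 1 of 1 neighbours ≥ 1, becomes infected.
  Kai: 1 of 1 neighbours ≥ 1, becomes infected.
  Pia: 1 of 1 neighbours ≥ 1, becomes infected.
Round 3 — no new infections; cascade stops.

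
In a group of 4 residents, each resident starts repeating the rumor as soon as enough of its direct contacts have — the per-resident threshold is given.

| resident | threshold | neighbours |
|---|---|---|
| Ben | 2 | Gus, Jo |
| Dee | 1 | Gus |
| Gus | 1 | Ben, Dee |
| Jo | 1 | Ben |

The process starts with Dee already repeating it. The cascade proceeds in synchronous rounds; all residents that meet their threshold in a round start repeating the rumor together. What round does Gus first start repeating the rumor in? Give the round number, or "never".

Round 1 — Dee starts repeating the rumor (initial).
Round 2 — checking thresholds:
  Gus: 1 of 2 neighbours ≥ 1, starts repeating the rumor.
Round 3 — no new spreads; cascade stops.

2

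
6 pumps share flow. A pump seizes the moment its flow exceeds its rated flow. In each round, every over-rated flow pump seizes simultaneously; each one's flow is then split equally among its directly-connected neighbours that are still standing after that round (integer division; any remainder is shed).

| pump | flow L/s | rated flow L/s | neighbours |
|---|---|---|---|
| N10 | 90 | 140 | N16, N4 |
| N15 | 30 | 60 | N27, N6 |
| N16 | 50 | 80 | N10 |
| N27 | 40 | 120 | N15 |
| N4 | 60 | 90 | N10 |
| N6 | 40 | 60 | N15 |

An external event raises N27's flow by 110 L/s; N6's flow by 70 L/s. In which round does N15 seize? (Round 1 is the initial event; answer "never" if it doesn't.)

2

Round 1 — N27 at 150 > 120; N6 at 110 > 60. N27, N6 seize.
  N27 sheds 150 L/s to N15: 150 each.
    N15: 30+150 = 180 > 60
  N6 sheds 110 L/s to N15: 110 each.
    N15: 180+110 = 290 > 60
Round 2 — N15 seizes.
  N15 sheds 290 L/s: no online neighbours, lost.
No further seizures.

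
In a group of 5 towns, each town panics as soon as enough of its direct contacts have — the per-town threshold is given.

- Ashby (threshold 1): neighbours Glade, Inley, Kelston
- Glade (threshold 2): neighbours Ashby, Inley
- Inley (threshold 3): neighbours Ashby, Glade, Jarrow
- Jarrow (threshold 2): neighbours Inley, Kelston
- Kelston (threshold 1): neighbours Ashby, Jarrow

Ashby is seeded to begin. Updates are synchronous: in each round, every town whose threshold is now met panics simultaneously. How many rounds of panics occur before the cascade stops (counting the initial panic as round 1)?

Round 1 — Ashby panics (initial).
Round 2 — checking thresholds:
  Glade: 1 of 2 neighbours < 2, holds.
  Inley: 1 of 3 neighbours < 3, holds.
  Kelston: 1 of 2 neighbours ≥ 1, panics.
Round 3 — no new panics; cascade stops.

2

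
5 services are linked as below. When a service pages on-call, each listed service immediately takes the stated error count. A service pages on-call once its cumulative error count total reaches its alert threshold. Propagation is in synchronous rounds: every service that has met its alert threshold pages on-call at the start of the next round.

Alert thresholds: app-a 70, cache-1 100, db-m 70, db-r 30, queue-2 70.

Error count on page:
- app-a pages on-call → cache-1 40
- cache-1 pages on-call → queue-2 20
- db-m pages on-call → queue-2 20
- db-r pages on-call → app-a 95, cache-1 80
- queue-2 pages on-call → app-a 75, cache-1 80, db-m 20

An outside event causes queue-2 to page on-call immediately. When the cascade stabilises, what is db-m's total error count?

Round 1 — queue-2 pages on-call (initial).
  app-a: +75 → 75 ≥ 70
  cache-1: +80 → 80 < 100
  db-m: +20 → 20 < 70
Round 2 — app-a pages on-call.
  cache-1: +40 → 120 ≥ 100
Round 3 — cache-1 pages on-call.
No further pages.

20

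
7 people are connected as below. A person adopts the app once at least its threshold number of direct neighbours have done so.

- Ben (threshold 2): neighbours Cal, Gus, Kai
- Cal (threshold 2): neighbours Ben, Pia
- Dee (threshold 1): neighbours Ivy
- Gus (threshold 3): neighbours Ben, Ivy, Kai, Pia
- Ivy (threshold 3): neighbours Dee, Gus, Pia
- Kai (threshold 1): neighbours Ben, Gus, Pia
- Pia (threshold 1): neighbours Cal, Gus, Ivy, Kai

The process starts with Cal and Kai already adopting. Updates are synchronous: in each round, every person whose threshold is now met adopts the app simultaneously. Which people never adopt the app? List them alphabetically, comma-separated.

Dee, Ivy

Round 1 — Cal, Kai adopt the app (initial).
Round 2 — checking thresholds:
  Ben: 2 of 3 neighbours ≥ 2, adopts the app.
  Gus: 1 of 4 neighbours < 3, not yet.
  Pia: 2 of 4 neighbours ≥ 1, adopts the app.
Round 3 — checking thresholds:
  Gus: 3 of 4 neighbours ≥ 3, adopts the app.
  Ivy: 1 of 3 neighbours < 3, not yet.
Round 4 — no new adoptions; cascade stops.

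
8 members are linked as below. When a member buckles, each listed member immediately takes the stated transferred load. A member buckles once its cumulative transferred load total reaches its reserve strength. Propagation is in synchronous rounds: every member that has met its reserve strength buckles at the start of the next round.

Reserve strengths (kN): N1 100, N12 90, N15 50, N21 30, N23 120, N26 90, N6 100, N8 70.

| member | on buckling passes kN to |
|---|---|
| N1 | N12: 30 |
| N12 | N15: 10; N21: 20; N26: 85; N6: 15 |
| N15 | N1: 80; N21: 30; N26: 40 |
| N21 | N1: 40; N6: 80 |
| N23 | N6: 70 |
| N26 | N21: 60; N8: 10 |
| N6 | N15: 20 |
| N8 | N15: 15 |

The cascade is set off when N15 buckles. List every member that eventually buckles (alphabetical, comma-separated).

Round 1 — N15 buckles (initial).
  N1: +80 → 80 < 100
  N21: +30 → 30 ≥ 30
  N26: +40 → 40 < 90
Round 2 — N21 buckles.
  N1: +40 → 120 ≥ 100
  N6: +80 → 80 < 100
Round 3 — N1 buckles.
  N12: +30 → 30 < 90
No further bucklings.

N1, N15, N21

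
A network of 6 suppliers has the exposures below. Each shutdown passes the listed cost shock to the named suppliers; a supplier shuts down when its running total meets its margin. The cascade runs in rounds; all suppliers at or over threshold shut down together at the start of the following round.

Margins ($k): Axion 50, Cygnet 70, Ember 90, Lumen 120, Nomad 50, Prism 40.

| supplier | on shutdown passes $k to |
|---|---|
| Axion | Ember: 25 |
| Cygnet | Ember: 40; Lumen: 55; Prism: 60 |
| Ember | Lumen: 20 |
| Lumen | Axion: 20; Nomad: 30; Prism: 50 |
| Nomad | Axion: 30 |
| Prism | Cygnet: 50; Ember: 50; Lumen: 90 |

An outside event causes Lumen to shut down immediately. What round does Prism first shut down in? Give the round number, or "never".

2

Round 1 — Lumen shuts down (initial).
  Axion: +20 → 20 < 50
  Nomad: +30 → 30 < 50
  Prism: +50 → 50 ≥ 40
Round 2 — Prism shuts down.
  Cygnet: +50 → 50 < 70
  Ember: +50 → 50 < 90
No further shutdowns.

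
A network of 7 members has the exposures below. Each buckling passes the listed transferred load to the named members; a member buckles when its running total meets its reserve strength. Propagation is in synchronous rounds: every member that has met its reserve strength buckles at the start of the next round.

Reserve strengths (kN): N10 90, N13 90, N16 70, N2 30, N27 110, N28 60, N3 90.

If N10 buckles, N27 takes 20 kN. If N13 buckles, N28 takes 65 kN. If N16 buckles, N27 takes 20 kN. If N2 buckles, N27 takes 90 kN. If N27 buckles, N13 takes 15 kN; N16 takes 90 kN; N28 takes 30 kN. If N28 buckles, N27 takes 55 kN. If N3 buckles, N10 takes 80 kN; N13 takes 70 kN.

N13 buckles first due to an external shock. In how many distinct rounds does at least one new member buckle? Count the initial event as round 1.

2

Round 1 — N13 buckles (initial).
  N28: +65 → 65 ≥ 60
Round 2 — N28 buckles.
  N27: +55 → 55 < 110
No further bucklings.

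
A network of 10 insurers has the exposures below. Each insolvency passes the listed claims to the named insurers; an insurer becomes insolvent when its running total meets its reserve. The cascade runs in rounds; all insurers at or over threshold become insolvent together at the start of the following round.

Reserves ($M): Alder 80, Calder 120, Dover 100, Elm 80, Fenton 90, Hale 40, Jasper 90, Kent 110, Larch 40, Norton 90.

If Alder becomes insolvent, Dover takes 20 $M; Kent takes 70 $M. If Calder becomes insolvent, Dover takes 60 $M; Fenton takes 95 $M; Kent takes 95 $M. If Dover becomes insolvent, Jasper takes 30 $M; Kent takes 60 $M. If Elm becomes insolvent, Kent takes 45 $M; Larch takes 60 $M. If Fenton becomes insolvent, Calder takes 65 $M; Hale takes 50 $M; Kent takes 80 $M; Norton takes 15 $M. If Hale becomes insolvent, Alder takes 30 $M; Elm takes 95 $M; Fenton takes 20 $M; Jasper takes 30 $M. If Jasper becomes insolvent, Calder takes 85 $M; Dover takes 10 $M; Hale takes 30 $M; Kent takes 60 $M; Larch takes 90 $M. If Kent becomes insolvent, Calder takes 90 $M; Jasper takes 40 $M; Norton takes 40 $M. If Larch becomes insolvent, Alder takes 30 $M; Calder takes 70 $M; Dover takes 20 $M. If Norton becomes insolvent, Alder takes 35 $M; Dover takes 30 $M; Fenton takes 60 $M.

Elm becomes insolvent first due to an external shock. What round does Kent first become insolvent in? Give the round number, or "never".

never

Round 1 — Elm becomes insolvent (initial).
  Kent: +45 → 45 < 110
  Larch: +60 → 60 ≥ 40
Round 2 — Larch becomes insolvent.
  Alder: +30 → 30 < 80
  Calder: +70 → 70 < 120
  Dover: +20 → 20 < 100
No further insolvencies.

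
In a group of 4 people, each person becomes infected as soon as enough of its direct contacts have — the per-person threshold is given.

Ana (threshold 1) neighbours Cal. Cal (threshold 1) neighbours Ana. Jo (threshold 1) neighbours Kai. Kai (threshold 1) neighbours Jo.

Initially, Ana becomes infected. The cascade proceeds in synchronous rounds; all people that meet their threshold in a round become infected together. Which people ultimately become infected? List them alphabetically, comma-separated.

Ana, Cal

Round 1 — Ana becomes infected (initial).
Round 2 — checking thresholds:
  Cal: 1 of 1 neighbours ≥ 1, becomes infected.
Round 3 — no new infections; cascade stops.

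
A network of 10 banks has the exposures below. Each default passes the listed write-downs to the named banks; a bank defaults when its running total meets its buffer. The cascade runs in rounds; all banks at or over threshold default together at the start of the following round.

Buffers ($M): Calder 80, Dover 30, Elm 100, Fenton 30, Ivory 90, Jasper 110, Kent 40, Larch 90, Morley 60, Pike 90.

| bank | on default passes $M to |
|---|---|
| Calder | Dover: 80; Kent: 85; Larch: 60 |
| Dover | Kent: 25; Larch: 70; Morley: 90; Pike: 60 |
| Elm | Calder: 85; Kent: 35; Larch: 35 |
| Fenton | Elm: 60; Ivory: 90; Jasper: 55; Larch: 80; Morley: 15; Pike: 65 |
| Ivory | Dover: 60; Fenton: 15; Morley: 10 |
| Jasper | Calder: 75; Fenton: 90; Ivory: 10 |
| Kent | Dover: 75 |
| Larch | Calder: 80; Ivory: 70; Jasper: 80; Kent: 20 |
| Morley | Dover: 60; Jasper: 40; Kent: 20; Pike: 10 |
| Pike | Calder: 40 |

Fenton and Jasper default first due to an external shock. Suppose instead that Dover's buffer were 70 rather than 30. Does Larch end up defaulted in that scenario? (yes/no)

no

With Dover's buffer at 70:
Round 1 — Fenton, Jasper default (initial).
  Calder: +75 → 75 < 80
  Elm: +60 → 60 < 100
  Ivory: +90+10 → 100 ≥ 90
  Larch: +80 → 80 < 90
  Morley: +15 → 15 < 60
  Pike: +65 → 65 < 90
Round 2 — Ivory defaults.
  Dover: +60 → 60 < 70
  Morley: +10 → 25 < 60
No further defaults.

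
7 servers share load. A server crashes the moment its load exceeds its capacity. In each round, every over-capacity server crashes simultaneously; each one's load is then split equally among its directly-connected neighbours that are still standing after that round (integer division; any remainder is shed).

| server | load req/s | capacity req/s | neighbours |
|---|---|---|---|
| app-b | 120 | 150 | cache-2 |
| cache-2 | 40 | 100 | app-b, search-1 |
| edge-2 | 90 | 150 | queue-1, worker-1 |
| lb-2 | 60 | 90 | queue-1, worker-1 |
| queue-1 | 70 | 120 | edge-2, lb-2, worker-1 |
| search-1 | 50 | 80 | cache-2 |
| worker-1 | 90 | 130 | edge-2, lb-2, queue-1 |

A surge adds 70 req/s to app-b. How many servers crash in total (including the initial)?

Round 1 — app-b at 190 > 150. app-b crashes.
  app-b sheds 190 req/s to cache-2: 190 each.
    cache-2: 40+190 = 230 > 100
Round 2 — cache-2 crashes.
  cache-2 sheds 230 req/s to search-1: 230 each.
    search-1: 50+230 = 280 > 80
Round 3 — search-1 crashes.
  search-1 sheds 280 req/s: no online neighbours, lost.
No further crashes.

3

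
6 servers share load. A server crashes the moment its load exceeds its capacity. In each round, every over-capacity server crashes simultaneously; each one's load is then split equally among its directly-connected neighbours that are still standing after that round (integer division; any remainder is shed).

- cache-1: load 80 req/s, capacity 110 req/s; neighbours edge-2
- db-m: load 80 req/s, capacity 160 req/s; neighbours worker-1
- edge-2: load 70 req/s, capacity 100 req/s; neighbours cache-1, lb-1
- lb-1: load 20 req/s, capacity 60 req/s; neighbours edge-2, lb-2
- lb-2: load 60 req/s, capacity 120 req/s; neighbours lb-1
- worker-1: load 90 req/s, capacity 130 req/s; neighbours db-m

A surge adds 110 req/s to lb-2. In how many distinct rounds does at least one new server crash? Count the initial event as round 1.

4

Round 1 — lb-2 at 170 > 120. lb-2 crashes.
  lb-2 sheds 170 req/s to lb-1: 170 each.
    lb-1: 20+170 = 190 > 60
Round 2 — lb-1 crashes.
  lb-1 sheds 190 req/s to edge-2: 190 each.
    edge-2: 70+190 = 260 > 100
Round 3 — edge-2 crashes.
  edge-2 sheds 260 req/s to cache-1: 260 each.
    cache-1: 80+260 = 340 > 110
Round 4 — cache-1 crashes.
  cache-1 sheds 340 req/s: no online neighbours, lost.
No further crashes.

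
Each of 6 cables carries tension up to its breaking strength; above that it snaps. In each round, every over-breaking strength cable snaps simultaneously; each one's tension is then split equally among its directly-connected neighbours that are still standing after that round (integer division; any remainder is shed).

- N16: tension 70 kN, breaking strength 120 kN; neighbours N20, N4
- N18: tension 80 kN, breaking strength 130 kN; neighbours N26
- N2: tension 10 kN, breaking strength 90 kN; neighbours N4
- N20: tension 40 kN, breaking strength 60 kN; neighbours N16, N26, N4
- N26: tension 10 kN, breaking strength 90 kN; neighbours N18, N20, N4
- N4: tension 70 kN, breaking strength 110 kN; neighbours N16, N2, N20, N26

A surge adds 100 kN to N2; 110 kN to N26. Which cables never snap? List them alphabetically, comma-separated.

N18

Round 1 — N2 at 110 > 90; N26 at 120 > 90. N2, N26 snap.
  N2 sheds 110 kN to N4: 110 each.
    N4: 70+110 = 180 > 110
  N26 sheds 120 kN to N18, N20, N4: 40 each.
    N18: 80+40 = 120 ≤ 130
    N20: 40+40 = 80 > 60
    N4: 180+40 = 220 > 110
Round 2 — N20, N4 snap.
  N20 sheds 80 kN to N16: 80 each.
    N16: 70+80 = 150 > 120
  N4 sheds 220 kN to N16: 220 each.
    N16: 150+220 = 370 > 120
Round 3 — N16 snaps.
  N16 sheds 370 kN: no online neighbours, lost.
No further breaks.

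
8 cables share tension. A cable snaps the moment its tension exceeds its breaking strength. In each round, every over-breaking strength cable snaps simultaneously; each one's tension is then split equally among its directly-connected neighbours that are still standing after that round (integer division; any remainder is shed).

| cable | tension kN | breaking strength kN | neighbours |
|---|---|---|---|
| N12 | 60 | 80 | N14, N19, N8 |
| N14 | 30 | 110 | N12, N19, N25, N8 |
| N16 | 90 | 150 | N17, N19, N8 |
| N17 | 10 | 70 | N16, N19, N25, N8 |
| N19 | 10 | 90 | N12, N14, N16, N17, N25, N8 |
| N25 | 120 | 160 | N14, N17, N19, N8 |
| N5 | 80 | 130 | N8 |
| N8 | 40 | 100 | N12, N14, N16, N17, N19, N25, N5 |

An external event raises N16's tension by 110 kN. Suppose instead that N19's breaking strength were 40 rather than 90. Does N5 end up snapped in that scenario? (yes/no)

With N19's breaking strength at 40:
Round 1 — N16 at 200 > 150. N16 snaps.
  N16 sheds 200 kN to N17, N19, N8: 66 each (2 lost).
    N17: 10+66 = 76 > 70
    N19: 10+66 = 76 > 40
    N8: 40+66 = 106 > 100
Round 2 — N17, N19, N8 snap.
  N17 sheds 76 kN to N25: 76 each.
    N25: 120+76 = 196 > 160
  N19 sheds 76 kN to N12, N14, N25: 25 each (1 lost).
    N12: 60+25 = 85 > 80
    N14: 30+25 = 55 ≤ 110
    N25: 196+25 = 221 > 160
  N8 sheds 106 kN to N12, N14, N25, N5: 26 each (2 lost).
    N12: 85+26 = 111 > 80
    N14: 55+26 = 81 ≤ 110
    N25: 221+26 = 247 > 160
    N5: 80+26 = 106 ≤ 130
Round 3 — N12, N25 snap.
  N12 sheds 111 kN to N14: 111 each.
    N14: 81+111 = 192 > 110
  N25 sheds 247 kN to N14: 247 each.
    N14: 192+247 = 439 > 110
Round 4 — N14 snaps.
  N14 sheds 439 kN: no online neighbours, lost.
No further breaks.

no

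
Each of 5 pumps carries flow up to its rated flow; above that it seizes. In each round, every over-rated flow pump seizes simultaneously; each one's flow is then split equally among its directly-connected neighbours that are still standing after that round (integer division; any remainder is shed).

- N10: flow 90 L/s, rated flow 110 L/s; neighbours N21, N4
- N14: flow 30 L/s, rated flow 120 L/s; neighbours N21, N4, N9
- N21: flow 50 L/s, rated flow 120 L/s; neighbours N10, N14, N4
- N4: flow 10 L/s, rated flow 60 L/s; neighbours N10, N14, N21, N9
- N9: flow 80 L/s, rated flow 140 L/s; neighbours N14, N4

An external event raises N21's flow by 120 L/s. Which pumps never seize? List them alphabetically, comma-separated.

Round 1 — N21 at 170 > 120. N21 seizes.
  N21 sheds 170 L/s to N10, N14, N4: 56 each (2 lost).
    N10: 90+56 = 146 > 110
    N14: 30+56 = 86 ≤ 120
    N4: 10+56 = 66 > 60
Round 2 — N10, N4 seize.
  N10 sheds 146 L/s: no online neighbours, lost.
  N4 sheds 66 L/s to N14, N9: 33 each.
    N14: 86+33 = 119 ≤ 120
    N9: 80+33 = 113 ≤ 140
No further seizures.

N14, N9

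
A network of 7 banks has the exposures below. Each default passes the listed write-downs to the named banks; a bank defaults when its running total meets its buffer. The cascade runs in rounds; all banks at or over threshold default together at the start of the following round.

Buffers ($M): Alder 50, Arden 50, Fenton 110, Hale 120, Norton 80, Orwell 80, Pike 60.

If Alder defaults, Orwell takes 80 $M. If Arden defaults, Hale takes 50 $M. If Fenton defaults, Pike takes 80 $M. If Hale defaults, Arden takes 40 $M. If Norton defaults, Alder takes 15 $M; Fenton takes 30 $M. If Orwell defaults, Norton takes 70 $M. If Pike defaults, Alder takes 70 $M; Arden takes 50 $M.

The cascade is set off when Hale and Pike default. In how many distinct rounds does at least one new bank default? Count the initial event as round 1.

Round 1 — Hale, Pike default (initial).
  Alder: +70 → 70 ≥ 50
  Arden: +40+50 → 90 ≥ 50
Round 2 — Alder, Arden default.
  Orwell: +80 → 80 ≥ 80
Round 3 — Orwell defaults.
  Norton: +70 → 70 < 80
No further defaults.

3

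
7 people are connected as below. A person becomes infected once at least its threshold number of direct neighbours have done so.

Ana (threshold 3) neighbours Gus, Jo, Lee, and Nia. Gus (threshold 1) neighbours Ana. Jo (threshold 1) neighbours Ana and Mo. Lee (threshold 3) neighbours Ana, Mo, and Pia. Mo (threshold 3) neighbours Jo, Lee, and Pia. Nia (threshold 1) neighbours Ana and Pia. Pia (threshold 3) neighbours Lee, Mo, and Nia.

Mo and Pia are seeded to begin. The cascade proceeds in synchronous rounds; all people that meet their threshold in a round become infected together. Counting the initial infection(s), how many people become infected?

4

Round 1 — Mo, Pia become infected (initial).
Round 2 — checking thresholds:
  Jo: 1 of 2 neighbours ≥ 1, becomes infected.
  Lee: 2 of 3 neighbours < 3, not yet.
  Nia: 1 of 2 neighbours ≥ 1, becomes infected.
Round 3 — no new infections; cascade stops.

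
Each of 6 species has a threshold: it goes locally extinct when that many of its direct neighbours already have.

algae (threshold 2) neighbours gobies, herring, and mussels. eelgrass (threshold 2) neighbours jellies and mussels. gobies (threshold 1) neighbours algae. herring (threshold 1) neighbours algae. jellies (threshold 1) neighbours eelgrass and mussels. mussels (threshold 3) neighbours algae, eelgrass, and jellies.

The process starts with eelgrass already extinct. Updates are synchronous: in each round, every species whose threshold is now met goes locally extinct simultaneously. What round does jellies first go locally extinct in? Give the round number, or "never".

2

Round 1 — eelgrass goes locally extinct (initial).
Round 2 — checking thresholds:
  jellies: 1 of 2 neighbours ≥ 1, goes locally extinct.
  mussels: 1 of 3 neighbours < 3, below threshold.
Round 3 — no new extinctions; cascade stops.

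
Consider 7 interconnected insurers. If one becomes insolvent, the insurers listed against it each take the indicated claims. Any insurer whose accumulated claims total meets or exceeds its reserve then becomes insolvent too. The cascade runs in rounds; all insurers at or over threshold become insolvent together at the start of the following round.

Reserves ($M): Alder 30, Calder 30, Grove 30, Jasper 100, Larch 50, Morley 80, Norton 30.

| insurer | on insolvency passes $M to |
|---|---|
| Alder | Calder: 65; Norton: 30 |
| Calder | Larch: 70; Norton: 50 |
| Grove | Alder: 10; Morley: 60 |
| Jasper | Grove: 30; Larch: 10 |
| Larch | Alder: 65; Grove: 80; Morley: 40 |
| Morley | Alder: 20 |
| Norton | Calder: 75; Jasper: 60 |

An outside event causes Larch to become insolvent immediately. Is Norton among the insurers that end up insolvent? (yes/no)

Round 1 — Larch becomes insolvent (initial).
  Alder: +65 → 65 ≥ 30
  Grove: +80 → 80 ≥ 30
  Morley: +40 → 40 < 80
Round 2 — Alder, Grove become insolvent.
  Calder: +65 → 65 ≥ 30
  Morley: +60 → 100 ≥ 80
  Norton: +30 → 30 ≥ 30
Round 3 — Calder, Morley, Norton become insolvent.
  Jasper: +60 → 60 < 100
No further insolvencies.

yes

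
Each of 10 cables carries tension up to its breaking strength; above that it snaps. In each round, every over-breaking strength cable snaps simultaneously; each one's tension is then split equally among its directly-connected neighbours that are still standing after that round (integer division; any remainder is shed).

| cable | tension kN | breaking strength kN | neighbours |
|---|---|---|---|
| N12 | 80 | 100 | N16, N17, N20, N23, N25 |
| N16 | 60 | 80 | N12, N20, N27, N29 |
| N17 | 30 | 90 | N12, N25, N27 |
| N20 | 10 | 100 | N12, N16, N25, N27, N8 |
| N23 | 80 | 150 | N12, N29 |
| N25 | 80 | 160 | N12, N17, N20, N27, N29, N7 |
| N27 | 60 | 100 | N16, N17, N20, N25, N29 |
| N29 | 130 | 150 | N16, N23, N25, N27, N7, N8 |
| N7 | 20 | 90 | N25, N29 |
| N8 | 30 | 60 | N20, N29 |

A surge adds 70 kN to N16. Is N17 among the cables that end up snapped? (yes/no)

Round 1 — N16 at 130 > 80. N16 snaps.
  N16 sheds 130 kN to N12, N20, N27, N29: 32 each (2 lost).
    N12: 80+32 = 112 > 100
    N20: 10+32 = 42 ≤ 100
    N27: 60+32 = 92 ≤ 100
    N29: 130+32 = 162 > 150
Round 2 — N12, N29 snap.
  N12 sheds 112 kN to N17, N20, N23, N25: 28 each.
    N17: 30+28 = 58 ≤ 90
    N20: 42+28 = 70 ≤ 100
    N23: 80+28 = 108 ≤ 150
    N25: 80+28 = 108 ≤ 160
  N29 sheds 162 kN to N23, N25, N27, N7, N8: 32 each (2 lost).
    N23: 108+32 = 140 ≤ 150
    N25: 108+32 = 140 ≤ 160
    N27: 92+32 = 124 > 100
    N7: 20+32 = 52 ≤ 90
    N8: 30+32 = 62 > 60
Round 3 — N27, N8 snap.
  N27 sheds 124 kN to N17, N20, N25: 41 each (1 lost).
    N17: 58+41 = 99 > 90
    N20: 70+41 = 111 > 100
    N25: 140+41 = 181 > 160
  N8 sheds 62 kN to N20: 62 each.
    N20: 111+62 = 173 > 100
Round 4 — N17, N20, N25 snap.
  N17 sheds 99 kN: no online neighbours, lost.
  N20 sheds 173 kN: no online neighbours, lost.
  N25 sheds 181 kN to N7: 181 each.
    N7: 52+181 = 233 > 90
Round 5 — N7 snaps.
  N7 sheds 233 kN: no online neighbours, lost.
No further breaks.

yes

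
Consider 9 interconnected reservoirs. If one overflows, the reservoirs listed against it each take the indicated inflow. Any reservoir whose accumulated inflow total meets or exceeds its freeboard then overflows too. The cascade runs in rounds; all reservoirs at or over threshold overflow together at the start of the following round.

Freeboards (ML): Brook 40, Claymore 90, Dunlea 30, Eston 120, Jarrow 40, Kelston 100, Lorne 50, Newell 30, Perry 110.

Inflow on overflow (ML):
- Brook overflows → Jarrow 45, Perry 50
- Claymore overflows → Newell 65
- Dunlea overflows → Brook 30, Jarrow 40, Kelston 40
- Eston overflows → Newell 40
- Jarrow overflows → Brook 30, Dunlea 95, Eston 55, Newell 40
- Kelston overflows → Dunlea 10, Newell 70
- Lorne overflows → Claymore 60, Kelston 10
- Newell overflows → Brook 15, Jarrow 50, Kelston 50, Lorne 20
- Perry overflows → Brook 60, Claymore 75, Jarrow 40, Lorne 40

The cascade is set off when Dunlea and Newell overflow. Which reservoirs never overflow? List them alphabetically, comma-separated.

Claymore, Eston, Kelston, Lorne, Perry

Round 1 — Dunlea, Newell overflow (initial).
  Brook: +30+15 → 45 ≥ 40
  Jarrow: +40+50 → 90 ≥ 40
  Kelston: +40+50 → 90 < 100
  Lorne: +20 → 20 < 50
Round 2 — Brook, Jarrow overflow.
  Eston: +55 → 55 < 120
  Perry: +50 → 50 < 110
No further overflows.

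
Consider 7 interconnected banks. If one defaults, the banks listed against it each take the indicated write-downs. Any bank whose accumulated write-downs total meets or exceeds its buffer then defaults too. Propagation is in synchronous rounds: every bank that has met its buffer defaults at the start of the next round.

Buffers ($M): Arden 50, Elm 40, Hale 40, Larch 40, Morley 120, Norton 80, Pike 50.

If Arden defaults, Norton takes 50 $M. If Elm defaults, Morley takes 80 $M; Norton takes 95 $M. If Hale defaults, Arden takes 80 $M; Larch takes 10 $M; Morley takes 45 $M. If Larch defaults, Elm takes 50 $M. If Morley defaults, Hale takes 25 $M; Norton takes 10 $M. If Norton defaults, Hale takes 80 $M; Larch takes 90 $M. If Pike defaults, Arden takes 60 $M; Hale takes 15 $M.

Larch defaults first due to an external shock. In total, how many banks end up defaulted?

6

Round 1 — Larch defaults (initial).
  Elm: +50 → 50 ≥ 40
Round 2 — Elm defaults.
  Morley: +80 → 80 < 120
  Norton: +95 → 95 ≥ 80
Round 3 — Norton defaults.
  Hale: +80 → 80 ≥ 40
Round 4 — Hale defaults.
  Arden: +80 → 80 ≥ 50
  Morley: +45 → 125 ≥ 120
Round 5 — Arden, Morley default.
No further defaults.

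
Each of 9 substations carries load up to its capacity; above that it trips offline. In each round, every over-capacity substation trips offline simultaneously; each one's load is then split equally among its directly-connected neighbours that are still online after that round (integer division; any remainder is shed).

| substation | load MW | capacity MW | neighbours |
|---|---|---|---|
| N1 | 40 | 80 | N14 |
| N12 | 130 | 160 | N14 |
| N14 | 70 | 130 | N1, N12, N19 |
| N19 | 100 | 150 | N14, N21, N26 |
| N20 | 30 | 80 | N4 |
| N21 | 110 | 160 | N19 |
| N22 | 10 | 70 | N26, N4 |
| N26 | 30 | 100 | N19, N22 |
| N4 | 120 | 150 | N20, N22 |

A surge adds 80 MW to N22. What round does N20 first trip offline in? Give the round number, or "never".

3

Round 1 — N22 at 90 > 70. N22 trips offline.
  N22 sheds 90 MW to N26, N4: 45 each.
    N26: 30+45 = 75 ≤ 100
    N4: 120+45 = 165 > 150
Round 2 — N4 trips offline.
  N4 sheds 165 MW to N20: 165 each.
    N20: 30+165 = 195 > 80
Round 3 — N20 trips offline.
  N20 sheds 195 MW: no online neighbours, lost.
No further trips.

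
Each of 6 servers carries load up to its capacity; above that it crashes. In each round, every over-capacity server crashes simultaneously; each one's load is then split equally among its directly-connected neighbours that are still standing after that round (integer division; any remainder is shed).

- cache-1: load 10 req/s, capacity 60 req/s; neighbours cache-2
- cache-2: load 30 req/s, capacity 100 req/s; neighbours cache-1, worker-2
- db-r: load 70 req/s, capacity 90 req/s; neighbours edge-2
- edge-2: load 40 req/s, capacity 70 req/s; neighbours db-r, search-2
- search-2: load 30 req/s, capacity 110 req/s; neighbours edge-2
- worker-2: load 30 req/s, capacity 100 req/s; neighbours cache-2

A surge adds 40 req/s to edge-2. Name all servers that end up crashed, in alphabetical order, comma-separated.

Round 1 — edge-2 at 80 > 70. edge-2 crashes.
  edge-2 sheds 80 req/s to db-r, search-2: 40 each.
    db-r: 70+40 = 110 > 90
    search-2: 30+40 = 70 ≤ 110
Round 2 — db-r crashes.
  db-r sheds 110 req/s: no online neighbours, lost.
No further crashes.

db-r, edge-2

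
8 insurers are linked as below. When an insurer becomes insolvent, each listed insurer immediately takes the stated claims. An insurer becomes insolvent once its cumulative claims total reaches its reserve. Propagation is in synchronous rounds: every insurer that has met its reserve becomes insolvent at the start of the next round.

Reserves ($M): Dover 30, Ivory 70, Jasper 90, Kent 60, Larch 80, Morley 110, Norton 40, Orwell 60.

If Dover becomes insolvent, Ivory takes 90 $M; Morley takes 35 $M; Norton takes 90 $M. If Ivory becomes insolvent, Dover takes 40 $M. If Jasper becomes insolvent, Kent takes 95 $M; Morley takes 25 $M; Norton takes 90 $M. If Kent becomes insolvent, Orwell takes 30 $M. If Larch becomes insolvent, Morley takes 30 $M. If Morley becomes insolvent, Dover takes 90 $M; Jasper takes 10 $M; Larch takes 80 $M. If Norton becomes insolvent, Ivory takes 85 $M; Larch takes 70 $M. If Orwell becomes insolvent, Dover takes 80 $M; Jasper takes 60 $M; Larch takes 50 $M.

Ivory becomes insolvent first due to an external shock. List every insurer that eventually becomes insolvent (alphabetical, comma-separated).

Dover, Ivory, Norton

Round 1 — Ivory becomes insolvent (initial).
  Dover: +40 → 40 ≥ 30
Round 2 — Dover becomes insolvent.
  Morley: +35 → 35 < 110
  Norton: +90 → 90 ≥ 40
Round 3 — Norton becomes insolvent.
  Larch: +70 → 70 < 80
No further insolvencies.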